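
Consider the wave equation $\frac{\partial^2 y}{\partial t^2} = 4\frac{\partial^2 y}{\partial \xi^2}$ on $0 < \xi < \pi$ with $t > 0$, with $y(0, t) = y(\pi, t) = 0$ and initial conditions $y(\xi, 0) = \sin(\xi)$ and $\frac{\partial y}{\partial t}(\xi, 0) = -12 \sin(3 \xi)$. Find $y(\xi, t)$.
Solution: Using separation of variables $y = X(\xi)T(t)$:
Eigenfunctions: $\sin(n\xi)$, $n = 1, 2, 3, \ldots$
General solution: $y(\xi, t) = \sum [A_n \cos(2n t) + B_n \sin(2n t)] \sin(n\xi)$
From $y(\xi,0) = \sin(\xi)$: $A_1=1$. From $y_t(\xi,0) = -12 \sin(3 \xi)$, using $y_t(\xi,0) = \sum \omega_n B_n \sin(n\xi)$ with $\omega_n = 2n$: $B_3 = (-12)/6 = -2$.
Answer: $y(\xi, t) = \sin(\xi) \cos(2 t) - 2 \sin(3 \xi) \sin(6 t)$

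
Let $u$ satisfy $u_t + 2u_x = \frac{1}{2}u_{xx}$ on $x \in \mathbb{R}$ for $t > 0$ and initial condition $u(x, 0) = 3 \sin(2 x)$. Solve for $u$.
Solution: Change to a moving frame: let $\eta = x - 2t$, $\sigma = t$ and write $u(x,t) = w(\eta,\sigma)$.
By the chain rule $u_t = w_{\sigma} - 2w_{\eta}$, $u_x = w_{\eta}$, $u_{xx} = w_{\eta\eta}$.
Then $u_t + 2u_x = w_{\sigma}$: the advection term cancels and the PDE becomes the heat equation $w_{\sigma} = \frac{1}{2}w_{\eta\eta}$ on $\eta \in \mathbb{R}$.
Initial data: $w(\eta,0) = u(\eta,0) = 3 \sin(2 \eta)$.
On $\eta \in \mathbb{R}$ each mode satisfies $(\sin(n\eta))'' = -n^2 \sin(n\eta)$, so $e^{-n^2\sigma/2} \sin(n\eta)$ solves the heat equation; by superposition $w(\eta,\sigma) = \sum c_n e^{-n^2\sigma/2} \sin(n\eta)$.
Reading off the coefficients: $c_2=3$, so $w(\eta,\sigma) = 3 e^{-2 \sigma} \sin(2 \eta)$.
Substituting back $\eta = x - 2t$, $\sigma = t$: $u(x,t) = w(x - 2t, t)$.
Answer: $u(x, t) = -3 e^{-2 t} \sin(4 t - 2 x)$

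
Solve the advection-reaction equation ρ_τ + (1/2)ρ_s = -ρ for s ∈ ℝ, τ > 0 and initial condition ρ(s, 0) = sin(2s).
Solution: Substitute ρ = exp(-τ)u.
Then ρ_τ = exp(-τ)(u_τ - u), ρ_s = exp(-τ)u_s; substituting and dividing by exp(-τ), the lower-order terms cancel: u_τ + (1/2)u_s = 0 (standard advection equation).
Data for u: u(s,0) = ρ(s,0) = sin(2s).
By characteristics (ds/dτ = 1/2), u(s,τ) = f(s - (1/2)τ) with f = u(·, 0).
So u(s,τ) = sin(2s - τ), and ρ(s,τ) = exp(-τ)u(s,τ).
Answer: ρ(s, τ) = exp(-τ)sin(2s - τ)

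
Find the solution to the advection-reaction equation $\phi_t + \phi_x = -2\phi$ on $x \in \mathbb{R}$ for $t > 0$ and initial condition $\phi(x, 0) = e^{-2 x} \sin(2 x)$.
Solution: Substitute $\phi = e^{-2x}u$, i.e. $u = e^{2x}\phi$.
By the product rule, $\phi_x = e^{-2x}(u_x - 2u)$, $\phi_t = e^{-2x}u_t$.
Substituting into the PDE and dividing by $e^{-2x}$: $u_t + (u_x - 2u) = -2u$.
The lower-order terms cancel, leaving the standard advection equation $u_t + u_x = 0$.
Initial data for $u$: $u(x,0) = e^{2x}\phi(x,0) = \sin(2 x)$.
Solve for $u$:
  By method of characteristics (waves move right with speed 1):
  Along characteristics $x - t =$ const, $u$ is constant, so $u(x,t) = f(x - t)$ with $f = u( \cdot , 0)$.
Hence $u(x,t) = - \sin(2 t - 2 x)$.
Transform back: $\phi(x,t) = e^{-2x}u(x,t)$.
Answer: $\phi(x, t) = - e^{-2 x} \sin(2 t - 2 x)$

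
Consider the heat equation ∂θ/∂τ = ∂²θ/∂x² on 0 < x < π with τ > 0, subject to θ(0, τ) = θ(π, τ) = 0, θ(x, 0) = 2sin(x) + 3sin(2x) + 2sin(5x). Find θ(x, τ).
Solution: Using separation of variables θ = X(x)G(τ):
Eigenfunctions: sin(nx), n = 1, 2, 3, ...
General solution: θ(x, τ) = Σ c_n sin(nx) exp(-n² τ)
Matching θ(x,0) = 2sin(x) + 3sin(2x) + 2sin(5x) term by term: c_1=2, c_2=3, c_5=2.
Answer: θ(x, τ) = 2exp(-τ)sin(x) + 3exp(-4τ)sin(2x) + 2exp(-25τ)sin(5x)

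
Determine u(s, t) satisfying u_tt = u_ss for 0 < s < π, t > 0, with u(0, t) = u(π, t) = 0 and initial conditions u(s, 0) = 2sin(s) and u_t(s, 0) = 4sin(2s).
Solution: Separating variables: u = Σ [A_n cos(ω_n t) + B_n sin(ω_n t)] sin(ns), ω_n = n. From ICs (B_n = velocity coefficient / ω_n): A_1=2, B_2=2.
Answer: u(s, t) = 2sin(s)cos(t) + 2sin(2s)sin(2t)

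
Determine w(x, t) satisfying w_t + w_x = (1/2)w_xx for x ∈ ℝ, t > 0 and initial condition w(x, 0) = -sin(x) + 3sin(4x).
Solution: Moving frame: η = x - t, σ = t, w = u(η,σ), so w_t = u_σ - u_η and w_xx = u_ηη.
Hence w_t + w_x = u_σ and the PDE becomes the heat equation u_σ = (1/2)u_ηη on η ∈ ℝ.
Initial data: u(η,0) = w(η,0) = -sin(η) + 3sin(4η). Each mode sin(nη) decays as exp(-n²σ/2) on ℝ, so u(η,σ) = Σ c_n exp(-n²σ/2) sin(nη) with c_1=-1, c_4=3: u(η,σ) = 3exp(-8σ)sin(4η) - exp(-σ/2)sin(η).
Substituting back: w(x,t) = u(x - t, t).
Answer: w(x, t) = -3exp(-8t)sin(4t - 4x) + exp(-t/2)sin(t - x)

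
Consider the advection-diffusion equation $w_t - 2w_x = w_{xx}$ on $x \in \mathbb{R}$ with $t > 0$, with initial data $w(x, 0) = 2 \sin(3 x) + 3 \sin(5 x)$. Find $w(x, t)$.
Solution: Change to a moving frame: let $\eta = x + 2t$, $\sigma = t$ and write $w(x,t) = u(\eta,\sigma)$.
By the chain rule $w_t = u_{\sigma} + 2u_{\eta}$, $w_x = u_{\eta}$, $w_{xx} = u_{\eta\eta}$.
Then $w_t - 2w_x = u_{\sigma}$: the advection term cancels and the PDE becomes the heat equation $u_{\sigma} = u_{\eta\eta}$ on $\eta \in \mathbb{R}$.
Initial data: $u(\eta,0) = w(\eta,0) = 2 \sin(3 \eta) + 3 \sin(5 \eta)$.
On $\eta \in \mathbb{R}$ each mode satisfies $(\sin(n\eta))'' = -n^2 \sin(n\eta)$, so $e^{-n^2\sigma} \sin(n\eta)$ solves the heat equation; by superposition $u(\eta,\sigma) = \sum c_n e^{-n^2\sigma} \sin(n\eta)$.
Reading off the coefficients: $c_3=2, c_5=3$, so $u(\eta,\sigma) = 2 e^{-9 \sigma} \sin(3 \eta) + 3 e^{-25 \sigma} \sin(5 \eta)$.
Substituting back $\eta = x + 2t$, $\sigma = t$: $w(x,t) = u(x + 2t, t)$.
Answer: $w(x, t) = 2 e^{-9 t} \sin(6 t + 3 x) + 3 e^{-25 t} \sin(10 t + 5 x)$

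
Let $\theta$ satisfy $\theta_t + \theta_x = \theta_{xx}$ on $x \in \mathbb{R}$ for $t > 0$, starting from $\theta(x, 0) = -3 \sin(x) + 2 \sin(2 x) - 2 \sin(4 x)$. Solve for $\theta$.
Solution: Moving frame: $\eta = x - t$, $\sigma = t$, $\theta = u(\eta,\sigma)$, so $\theta_t = u_{\sigma} - u_{\eta}$ and $\theta_{xx} = u_{\eta\eta}$.
Hence $\theta_t + \theta_x = u_{\sigma}$ and the PDE becomes the heat equation $u_{\sigma} = u_{\eta\eta}$ on $\eta \in \mathbb{R}$.
Initial data: $u(\eta,0) = \theta(\eta,0) = -3 \sin(\eta) + 2 \sin(2 \eta) - 2 \sin(4 \eta)$. Each mode $\sin(n\eta)$ decays as $e^{-n^2\sigma}$ on $\mathbb{R}$, so $u(\eta,\sigma) = \sum c_n e^{-n^2\sigma} \sin(n\eta)$ with $c_1=-3, c_2=2, c_4=-2$: $u(\eta,\sigma) = -3 e^{-\sigma} \sin(\eta) + 2 e^{-4 \sigma} \sin(2 \eta) - 2 e^{-16 \sigma} \sin(4 \eta)$.
Substituting back: $\theta(x,t) = u(x - t, t)$.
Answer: $\theta(x, t) = 3 e^{-t} \sin(t - x) - 2 e^{-4 t} \sin(2 t - 2 x) + 2 e^{-16 t} \sin(4 t - 4 x)$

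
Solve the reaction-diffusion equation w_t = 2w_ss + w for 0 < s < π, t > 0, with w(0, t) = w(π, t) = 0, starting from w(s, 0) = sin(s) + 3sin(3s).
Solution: Substitute w = exp(t)u.
Then w_t = exp(t)(u_t + u), w_ss = exp(t)u_ss; substituting and dividing by exp(t), the lower-order terms cancel: u_t = 2u_ss (standard heat equation).
Data for u: u(s,0) = w(s,0) = sin(s) + 3sin(3s). The boundary conditions carry over: u(0,t) = u(π,t) = 0.
Separating variables: u = Σ c_n exp(-2n²t) sin(ns). From u(s,0) = sin(s) + 3sin(3s): c_1=1, c_3=3.
So u(s,t) = exp(-2t)sin(s) + 3exp(-18t)sin(3s), and w(s,t) = exp(t)u(s,t).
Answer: w(s, t) = exp(-t)sin(s) + 3exp(-17t)sin(3s)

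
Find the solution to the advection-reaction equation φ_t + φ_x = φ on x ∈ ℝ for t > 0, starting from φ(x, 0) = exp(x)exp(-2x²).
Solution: Substitute φ = exp(x)u, i.e. u = exp(-x)φ.
By the product rule, φ_x = exp(x)(u_x + u), φ_t = exp(x)u_t.
Substituting into the PDE and dividing by exp(x): u_t + (u_x + u) = u.
The lower-order terms cancel, leaving the standard advection equation u_t + u_x = 0.
Initial data for u: u(x,0) = exp(-x)φ(x,0) = exp(-2x²).
Solve for u:
  By method of characteristics (waves move right with speed 1):
  Along characteristics x - t = const, u is constant, so u(x,t) = f(x - t) with f = u(·, 0).
Hence u(x,t) = exp(-2(-t + x)²).
Transform back: φ(x,t) = exp(x)u(x,t).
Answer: φ(x, t) = exp(x)exp(-2(-t + x)²)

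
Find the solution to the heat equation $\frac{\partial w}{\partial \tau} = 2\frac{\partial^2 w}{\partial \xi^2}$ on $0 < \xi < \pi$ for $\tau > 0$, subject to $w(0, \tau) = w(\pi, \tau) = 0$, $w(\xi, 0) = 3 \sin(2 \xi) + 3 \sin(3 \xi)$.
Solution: Using separation of variables $w = X(\xi)T(\tau)$:
Eigenfunctions: $\sin(n\xi)$, $n = 1, 2, 3, \ldots$
General solution: $w(\xi, \tau) = \sum c_n \sin(n\xi) e^{-2n^2 \tau}$
Matching $w(\xi,0) = 3 \sin(2 \xi) + 3 \sin(3 \xi)$ term by term: $c_2=3, c_3=3$.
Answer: $w(\xi, \tau) = 3 e^{-8 \tau} \sin(2 \xi) + 3 e^{-18 \tau} \sin(3 \xi)$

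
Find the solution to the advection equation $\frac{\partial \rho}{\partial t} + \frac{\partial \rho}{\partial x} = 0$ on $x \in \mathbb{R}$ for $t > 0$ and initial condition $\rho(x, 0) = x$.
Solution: By method of characteristics (waves move right with speed 1):
Along characteristics $x - t =$ const, $\rho$ is constant, so $\rho(x,t) = f(x - t)$ with $f = \rho( \cdot , 0)$.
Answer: $\rho(x, t) = - t + x$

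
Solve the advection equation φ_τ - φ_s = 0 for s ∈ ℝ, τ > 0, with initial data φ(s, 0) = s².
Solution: By characteristics (ds/dτ = -1), φ(s,τ) = f(s + τ) with f = φ(·, 0).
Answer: φ(s, τ) = s² + 2sτ + τ²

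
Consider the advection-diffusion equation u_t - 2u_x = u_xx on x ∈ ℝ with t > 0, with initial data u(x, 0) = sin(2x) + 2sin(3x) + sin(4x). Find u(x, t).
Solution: Change to a moving frame: let η = x + 2t, σ = t and write u(x,t) = w(η,σ).
By the chain rule u_t = w_σ + 2w_η, u_x = w_η, u_xx = w_ηη.
Then u_t - 2u_x = w_σ: the advection term cancels and the PDE becomes the heat equation w_σ = w_ηη on η ∈ ℝ.
Initial data: w(η,0) = u(η,0) = sin(2η) + 2sin(3η) + sin(4η).
On η ∈ ℝ each mode satisfies (sin(nη))″ = -n² sin(nη), so exp(-n²σ) sin(nη) solves the heat equation; by superposition w(η,σ) = Σ c_n exp(-n²σ) sin(nη).
Reading off the coefficients: c_2=1, c_3=2, c_4=1, so w(η,σ) = exp(-4σ)sin(2η) + 2exp(-9σ)sin(3η) + exp(-16σ)sin(4η).
Substituting back η = x + 2t, σ = t: u(x,t) = w(x + 2t, t).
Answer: u(x, t) = exp(-4t)sin(4t + 2x) + 2exp(-9t)sin(6t + 3x) + exp(-16t)sin(8t + 4x)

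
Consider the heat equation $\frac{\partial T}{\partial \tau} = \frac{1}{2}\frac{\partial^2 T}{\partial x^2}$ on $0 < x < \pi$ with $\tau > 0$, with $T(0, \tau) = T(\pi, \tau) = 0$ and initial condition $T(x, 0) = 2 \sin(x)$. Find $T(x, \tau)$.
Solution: Separating variables: $T = \sum c_n e^{-n^2\tau/2} \sin(nx)$. From $T(x,0) = 2 \sin(x)$: $c_1=2$.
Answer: $T(x, \tau) = 2 e^{-\tau/2} \sin(x)$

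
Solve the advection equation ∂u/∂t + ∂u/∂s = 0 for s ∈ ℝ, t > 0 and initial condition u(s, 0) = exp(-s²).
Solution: By characteristics (ds/dt = 1), u(s,t) = f(s - t) with f = u(·, 0).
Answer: u(s, t) = exp(-(s - t)²)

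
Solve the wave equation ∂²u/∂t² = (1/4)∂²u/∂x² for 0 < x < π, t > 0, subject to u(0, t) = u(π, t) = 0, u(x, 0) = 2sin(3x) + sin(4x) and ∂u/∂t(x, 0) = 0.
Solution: Separating variables: u = Σ [A_n cos(ω_n t) + B_n sin(ω_n t)] sin(nx), ω_n = n/2. From ICs: A_3=2, A_4=1.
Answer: u(x, t) = 2sin(3x)cos(3t/2) + sin(4x)cos(2t)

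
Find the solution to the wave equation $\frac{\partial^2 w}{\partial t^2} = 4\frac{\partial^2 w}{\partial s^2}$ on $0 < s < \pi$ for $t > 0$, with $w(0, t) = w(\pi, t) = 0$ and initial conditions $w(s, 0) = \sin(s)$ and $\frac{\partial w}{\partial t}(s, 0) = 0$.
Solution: Separating variables: $w = \sum [A_n \cos(\omega_n t) + B_n \sin(\omega_n t)] \sin(ns)$, $\omega_n = 2n$. From ICs: $A_1=1$.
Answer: $w(s, t) = \sin(s) \cos(2 t)$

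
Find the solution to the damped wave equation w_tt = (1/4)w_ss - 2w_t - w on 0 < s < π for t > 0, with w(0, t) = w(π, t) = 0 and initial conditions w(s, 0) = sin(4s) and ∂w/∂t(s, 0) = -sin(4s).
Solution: Substitute w = exp(-t)u, i.e. u = exp(t)w.
By the product rule, w_t = exp(-t)(u_t - u), w_tt = exp(-t)(u_tt - 2u_t + u), w_ss = exp(-t)u_ss.
Substituting into the PDE and dividing by exp(-t): u_tt - 2u_t + u = (1/4)u_ss - 2(u_t - u) - u.
The lower-order terms cancel, leaving the standard wave equation u_tt = (1/4)u_ss.
Initial data for u: u(s,0) = w(s,0) = sin(4s); u_t(s,0) = w_t(s,0) + w(s,0) = 0. The boundary conditions carry over: u(0,t) = u(π,t) = 0.
Solve for u:
  Using separation of variables u = X(s)T(t):
  Eigenfunctions: sin(ns), n = 1, 2, 3, ...
  General solution: u(s, t) = Σ [A_n cos(n t/2) + B_n sin(n t/2)] sin(ns)
  From u(s,0) = sin(4s): A_4=1. From u_t(s,0) = 0: all B_n = 0.
Hence u(s,t) = sin(4s)cos(2t).
Transform back: w(s,t) = exp(-t)u(s,t).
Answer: w(s, t) = exp(-t)sin(4s)cos(2t)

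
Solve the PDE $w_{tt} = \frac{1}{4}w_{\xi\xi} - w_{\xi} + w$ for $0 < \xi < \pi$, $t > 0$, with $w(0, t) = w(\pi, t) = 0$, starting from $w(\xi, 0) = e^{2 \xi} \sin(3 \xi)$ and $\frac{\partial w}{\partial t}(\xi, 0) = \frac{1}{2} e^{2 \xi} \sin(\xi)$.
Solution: Substitute $w = e^{2\xi}u$.
Then $w_{\xi} = e^{2\xi}(u_{\xi} + 2u)$, $w_{\xi\xi} = e^{2\xi}(u_{\xi\xi} + 4u_{\xi} + 4u)$, $w_{tt} = e^{2\xi}u_{tt}$; substituting and dividing by $e^{2\xi}$, the lower-order terms cancel: $u_{tt} = \frac{1}{4}u_{\xi\xi}$ (standard wave equation).
Data for $u$: $u(\xi,0) = e^{-2\xi}w(\xi,0) = \sin(3 \xi)$; $u_t(\xi,0) = e^{-2\xi}w_t(\xi,0) = \frac{1}{2} \sin(\xi)$. The boundary conditions carry over: $u(0,t) = u(\pi,t) = 0$.
Separating variables: $u = \sum [A_n \cos(\omega_n t) + B_n \sin(\omega_n t)] \sin(n\xi)$, $\omega_n = n/2$. From ICs ($B_n$ = velocity coefficient / $\omega_n$): $A_3=1, B_1=1$.
So $u(\xi,t) = \sin(t/2) \sin(\xi) + \sin(3 \xi) \cos(3 t/2)$, and $w(\xi,t) = e^{2\xi}u(\xi,t)$.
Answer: $w(\xi, t) = e^{2 \xi} \sin(\xi) \sin(t/2) + e^{2 \xi} \sin(3 \xi) \cos(3 t/2)$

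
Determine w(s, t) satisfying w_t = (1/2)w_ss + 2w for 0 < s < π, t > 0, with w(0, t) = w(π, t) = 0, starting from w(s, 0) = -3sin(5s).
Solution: Substitute w = exp(2t)u, i.e. u = exp(-2t)w.
By the product rule, w_t = exp(2t)(u_t + 2u), w_ss = exp(2t)u_ss.
Substituting into the PDE and dividing by exp(2t): u_t + 2u = (1/2)u_ss + 2u.
The lower-order terms cancel, leaving the standard heat equation u_t = (1/2)u_ss.
Initial data for u: u(s,0) = w(s,0) = -3sin(5s). The boundary conditions carry over: u(0,t) = u(π,t) = 0.
Solve for u:
  Using separation of variables u = X(s)T(t):
  Eigenfunctions: sin(ns), n = 1, 2, 3, ...
  General solution: u(s, t) = Σ c_n sin(ns) exp(-n² t/2)
  Matching u(s,0) = -3sin(5s) term by term: c_5=-3.
Hence u(s,t) = -3exp(-25t/2)sin(5s).
Transform back: w(s,t) = exp(2t)u(s,t).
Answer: w(s, t) = -3exp(-21t/2)sin(5s)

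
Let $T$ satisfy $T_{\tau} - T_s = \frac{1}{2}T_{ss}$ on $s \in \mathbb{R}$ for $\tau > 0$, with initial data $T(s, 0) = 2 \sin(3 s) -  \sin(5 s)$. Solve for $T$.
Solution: Change to a moving frame: let $\eta = s + \tau$, $\sigma = \tau$ and write $T(s,\tau) = u(\eta,\sigma)$.
By the chain rule $T_{\tau} = u_{\sigma} + u_{\eta}$, $T_s = u_{\eta}$, $T_{ss} = u_{\eta\eta}$.
Then $T_{\tau} - T_s = u_{\sigma}$: the advection term cancels and the PDE becomes the heat equation $u_{\sigma} = \frac{1}{2}u_{\eta\eta}$ on $\eta \in \mathbb{R}$.
Initial data: $u(\eta,0) = T(\eta,0) = 2 \sin(3 \eta) - \sin(5 \eta)$.
On $\eta \in \mathbb{R}$ each mode satisfies $(\sin(n\eta))'' = -n^2 \sin(n\eta)$, so $e^{-n^2\sigma/2} \sin(n\eta)$ solves the heat equation; by superposition $u(\eta,\sigma) = \sum c_n e^{-n^2\sigma/2} \sin(n\eta)$.
Reading off the coefficients: $c_3=2, c_5=-1$, so $u(\eta,\sigma) = 2 e^{-9 \sigma/2} \sin(3 \eta) - e^{-25 \sigma/2} \sin(5 \eta)$.
Substituting back $\eta = s + \tau$, $\sigma = \tau$: $T(s,\tau) = u(s + \tau, \tau)$.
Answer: $T(s, \tau) = 2 e^{-9 \tau/2} \sin(3 \tau + 3 s) -  e^{-25 \tau/2} \sin(5 \tau + 5 s)$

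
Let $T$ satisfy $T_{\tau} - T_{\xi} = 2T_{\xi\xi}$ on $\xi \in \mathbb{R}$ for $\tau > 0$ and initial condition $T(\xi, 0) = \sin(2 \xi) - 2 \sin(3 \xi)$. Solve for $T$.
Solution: Change to a moving frame: let $\eta = \xi + \tau$, $\sigma = \tau$ and write $T(\xi,\tau) = u(\eta,\sigma)$.
By the chain rule $T_{\tau} = u_{\sigma} + u_{\eta}$, $T_{\xi} = u_{\eta}$, $T_{\xi\xi} = u_{\eta\eta}$.
Then $T_{\tau} - T_{\xi} = u_{\sigma}$: the advection term cancels and the PDE becomes the heat equation $u_{\sigma} = 2u_{\eta\eta}$ on $\eta \in \mathbb{R}$.
Initial data: $u(\eta,0) = T(\eta,0) = \sin(2 \eta) - 2 \sin(3 \eta)$.
On $\eta \in \mathbb{R}$ each mode satisfies $(\sin(n\eta))'' = -n^2 \sin(n\eta)$, so $e^{-2n^2\sigma} \sin(n\eta)$ solves the heat equation; by superposition $u(\eta,\sigma) = \sum c_n e^{-2n^2\sigma} \sin(n\eta)$.
Reading off the coefficients: $c_2=1, c_3=-2$, so $u(\eta,\sigma) = e^{-8 \sigma} \sin(2 \eta) - 2 e^{-18 \sigma} \sin(3 \eta)$.
Substituting back $\eta = \xi + \tau$, $\sigma = \tau$: $T(\xi,\tau) = u(\xi + \tau, \tau)$.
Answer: $T(\xi, \tau) = e^{-8 \tau} \sin(2 \tau + 2 \xi) - 2 e^{-18 \tau} \sin(3 \tau + 3 \xi)$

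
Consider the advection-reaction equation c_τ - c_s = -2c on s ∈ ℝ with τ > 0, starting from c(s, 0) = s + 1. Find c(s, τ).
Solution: Substitute c = exp(-2τ)u.
Then c_τ = exp(-2τ)(u_τ - 2u), c_s = exp(-2τ)u_s; substituting and dividing by exp(-2τ), the lower-order terms cancel: u_τ - u_s = 0 (standard advection equation).
Data for u: u(s,0) = c(s,0) = s + 1.
By characteristics (ds/dτ = -1), u(s,τ) = f(s + τ) with f = u(·, 0).
So u(s,τ) = s + τ + 1, and c(s,τ) = exp(-2τ)u(s,τ).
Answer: c(s, τ) = sexp(-2τ) + τexp(-2τ) + exp(-2τ)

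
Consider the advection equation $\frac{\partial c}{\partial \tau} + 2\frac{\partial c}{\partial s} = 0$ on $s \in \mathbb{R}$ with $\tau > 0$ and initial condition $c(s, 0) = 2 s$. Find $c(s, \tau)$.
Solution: By characteristics ($ds/d\tau = 2$), $c(s,\tau) = f(s - 2\tau)$ with $f = c( \cdot , 0)$.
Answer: $c(s, \tau) = -4 \tau + 2 s$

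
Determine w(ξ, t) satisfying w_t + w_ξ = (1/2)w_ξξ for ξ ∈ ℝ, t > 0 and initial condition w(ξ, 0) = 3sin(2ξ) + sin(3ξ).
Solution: Moving frame: η = ξ - t, σ = t, w = u(η,σ), so w_t = u_σ - u_η and w_ξξ = u_ηη.
Hence w_t + w_ξ = u_σ and the PDE becomes the heat equation u_σ = (1/2)u_ηη on η ∈ ℝ.
Initial data: u(η,0) = w(η,0) = 3sin(2η) + sin(3η). Each mode sin(nη) decays as exp(-n²σ/2) on ℝ, so u(η,σ) = Σ c_n exp(-n²σ/2) sin(nη) with c_2=3, c_3=1: u(η,σ) = 3exp(-2σ)sin(2η) + exp(-9σ/2)sin(3η).
Substituting back: w(ξ,t) = u(ξ - t, t).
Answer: w(ξ, t) = -3exp(-2t)sin(2t - 2ξ) - exp(-9t/2)sin(3t - 3ξ)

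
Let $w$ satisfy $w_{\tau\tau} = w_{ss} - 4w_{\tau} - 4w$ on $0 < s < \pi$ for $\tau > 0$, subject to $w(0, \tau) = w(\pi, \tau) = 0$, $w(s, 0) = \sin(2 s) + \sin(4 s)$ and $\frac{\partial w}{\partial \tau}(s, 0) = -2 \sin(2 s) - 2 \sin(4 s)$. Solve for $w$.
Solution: Substitute $w = e^{-2\tau}u$.
Then $w_{\tau} = e^{-2\tau}(u_{\tau} - 2u)$, $w_{\tau\tau} = e^{-2\tau}(u_{\tau\tau} - 4u_{\tau} + 4u)$, $w_{ss} = e^{-2\tau}u_{ss}$; substituting and dividing by $e^{-2\tau}$, the lower-order terms cancel: $u_{\tau\tau} = u_{ss}$ (standard wave equation).
Data for $u$: $u(s,0) = w(s,0) = \sin(2 s) + \sin(4 s)$; $u_{\tau}(s,0) = w_{\tau}(s,0) + 2w(s,0) = 0$. The boundary conditions carry over: $u(0,\tau) = u(\pi,\tau) = 0$.
Separating variables: $u = \sum [A_n \cos(\omega_n \tau) + B_n \sin(\omega_n \tau)] \sin(ns)$, $\omega_n = n$. From ICs: $A_2=1, A_4=1$.
So $u(s,\tau) = \sin(2 s) \cos(2 \tau) + \sin(4 s) \cos(4 \tau)$, and $w(s,\tau) = e^{-2\tau}u(s,\tau)$.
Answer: $w(s, \tau) = e^{-2 \tau} \sin(2 s) \cos(2 \tau) + e^{-2 \tau} \sin(4 s) \cos(4 \tau)$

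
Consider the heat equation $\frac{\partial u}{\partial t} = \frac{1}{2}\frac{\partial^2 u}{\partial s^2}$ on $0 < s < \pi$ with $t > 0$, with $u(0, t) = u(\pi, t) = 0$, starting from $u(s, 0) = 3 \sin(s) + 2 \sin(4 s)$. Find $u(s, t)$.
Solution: Using separation of variables $u = X(s)T(t)$:
Eigenfunctions: $\sin(ns)$, $n = 1, 2, 3, \ldots$
General solution: $u(s, t) = \sum c_n \sin(ns) e^{-n^2 t/2}$
Matching $u(s,0) = 3 \sin(s) + 2 \sin(4 s)$ term by term: $c_1=3, c_4=2$.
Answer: $u(s, t) = 2 e^{-8 t} \sin(4 s) + 3 e^{-t/2} \sin(s)$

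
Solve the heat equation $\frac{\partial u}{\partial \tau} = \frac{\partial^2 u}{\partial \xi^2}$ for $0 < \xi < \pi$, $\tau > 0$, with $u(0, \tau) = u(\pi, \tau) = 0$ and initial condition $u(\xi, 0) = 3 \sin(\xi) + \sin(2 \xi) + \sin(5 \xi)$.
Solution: Separating variables: $u = \sum c_n e^{-n^2\tau} \sin(n\xi)$. From $u(\xi,0) = 3 \sin(\xi) + \sin(2 \xi) + \sin(5 \xi)$: $c_1=3, c_2=1, c_5=1$.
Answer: $u(\xi, \tau) = 3 e^{-\tau} \sin(\xi) + e^{-4 \tau} \sin(2 \xi) + e^{-25 \tau} \sin(5 \xi)$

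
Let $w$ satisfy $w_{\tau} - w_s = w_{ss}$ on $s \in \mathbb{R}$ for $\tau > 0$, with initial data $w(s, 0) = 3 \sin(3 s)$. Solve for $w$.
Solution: Moving frame: $\eta = s + \tau$, $\sigma = \tau$, $w = u(\eta,\sigma)$, so $w_{\tau} = u_{\sigma} + u_{\eta}$ and $w_{ss} = u_{\eta\eta}$.
Hence $w_{\tau} - w_s = u_{\sigma}$ and the PDE becomes the heat equation $u_{\sigma} = u_{\eta\eta}$ on $\eta \in \mathbb{R}$.
Initial data: $u(\eta,0) = w(\eta,0) = 3 \sin(3 \eta)$. Each mode $\sin(n\eta)$ decays as $e^{-n^2\sigma}$ on $\mathbb{R}$, so $u(\eta,\sigma) = \sum c_n e^{-n^2\sigma} \sin(n\eta)$ with $c_3=3$: $u(\eta,\sigma) = 3 e^{-9 \sigma} \sin(3 \eta)$.
Substituting back: $w(s,\tau) = u(s + \tau, \tau)$.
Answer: $w(s, \tau) = 3 e^{-9 \tau} \sin(3 \tau + 3 s)$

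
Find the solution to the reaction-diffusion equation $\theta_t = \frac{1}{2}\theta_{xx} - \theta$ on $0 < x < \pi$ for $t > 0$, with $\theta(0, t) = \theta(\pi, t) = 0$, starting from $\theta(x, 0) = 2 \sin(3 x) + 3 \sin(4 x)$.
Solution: Substitute $\theta = e^{-t}u$, i.e. $u = e^{t}\theta$.
By the product rule, $\theta_t = e^{-t}(u_t - u)$, $\theta_{xx} = e^{-t}u_{xx}$.
Substituting into the PDE and dividing by $e^{-t}$: $u_t - u = \frac{1}{2}u_{xx} - u$.
The lower-order terms cancel, leaving the standard heat equation $u_t = \frac{1}{2}u_{xx}$.
Initial data for $u$: $u(x,0) = \theta(x,0) = 2 \sin(3 x) + 3 \sin(4 x)$. The boundary conditions carry over: $u(0,t) = u(\pi,t) = 0$.
Solve for $u$:
  Using separation of variables $u = X(x)G(t)$:
  Eigenfunctions: $\sin(nx)$, $n = 1, 2, 3, \ldots$
  General solution: $u(x, t) = \sum c_n \sin(nx) e^{-n^2 t/2}$
  Matching $u(x,0) = 2 \sin(3 x) + 3 \sin(4 x)$ term by term: $c_3=2, c_4=3$.
Hence $u(x,t) = 3 e^{-8 t} \sin(4 x) + 2 e^{-9 t/2} \sin(3 x)$.
Transform back: $\theta(x,t) = e^{-t}u(x,t)$.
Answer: $\theta(x, t) = 3 e^{-9 t} \sin(4 x) + 2 e^{-11 t/2} \sin(3 x)$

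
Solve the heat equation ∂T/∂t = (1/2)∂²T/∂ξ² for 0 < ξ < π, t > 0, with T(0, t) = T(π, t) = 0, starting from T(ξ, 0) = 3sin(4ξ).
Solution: Using separation of variables T = X(ξ)G(t):
Eigenfunctions: sin(nξ), n = 1, 2, 3, ...
General solution: T(ξ, t) = Σ c_n sin(nξ) exp(-n² t/2)
Matching T(ξ,0) = 3sin(4ξ) term by term: c_4=3.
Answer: T(ξ, t) = 3exp(-8t)sin(4ξ)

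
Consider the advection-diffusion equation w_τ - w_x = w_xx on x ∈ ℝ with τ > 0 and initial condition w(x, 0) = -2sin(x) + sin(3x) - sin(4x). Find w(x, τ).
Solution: Change to a moving frame: let η = x + τ, σ = τ and write w(x,τ) = u(η,σ).
By the chain rule w_τ = u_σ + u_η, w_x = u_η, w_xx = u_ηη.
Then w_τ - w_x = u_σ: the advection term cancels and the PDE becomes the heat equation u_σ = u_ηη on η ∈ ℝ.
Initial data: u(η,0) = w(η,0) = -2sin(η) + sin(3η) - sin(4η).
On η ∈ ℝ each mode satisfies (sin(nη))″ = -n² sin(nη), so exp(-n²σ) sin(nη) solves the heat equation; by superposition u(η,σ) = Σ c_n exp(-n²σ) sin(nη).
Reading off the coefficients: c_1=-2, c_3=1, c_4=-1, so u(η,σ) = -2exp(-σ)sin(η) + exp(-9σ)sin(3η) - exp(-16σ)sin(4η).
Substituting back η = x + τ, σ = τ: w(x,τ) = u(x + τ, τ).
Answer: w(x, τ) = -2exp(-τ)sin(x + τ) + exp(-9τ)sin(3x + 3τ) - exp(-16τ)sin(4x + 4τ)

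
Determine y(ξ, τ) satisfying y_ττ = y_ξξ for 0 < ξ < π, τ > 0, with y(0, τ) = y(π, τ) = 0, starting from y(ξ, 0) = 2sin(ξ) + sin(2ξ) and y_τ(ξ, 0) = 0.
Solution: Using separation of variables y = X(ξ)T(τ):
Eigenfunctions: sin(nξ), n = 1, 2, 3, ...
General solution: y(ξ, τ) = Σ [A_n cos(n τ) + B_n sin(n τ)] sin(nξ)
From y(ξ,0) = 2sin(ξ) + sin(2ξ): A_1=2, A_2=1. From y_τ(ξ,0) = 0: all B_n = 0.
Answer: y(ξ, τ) = 2sin(ξ)cos(τ) + sin(2ξ)cos(2τ)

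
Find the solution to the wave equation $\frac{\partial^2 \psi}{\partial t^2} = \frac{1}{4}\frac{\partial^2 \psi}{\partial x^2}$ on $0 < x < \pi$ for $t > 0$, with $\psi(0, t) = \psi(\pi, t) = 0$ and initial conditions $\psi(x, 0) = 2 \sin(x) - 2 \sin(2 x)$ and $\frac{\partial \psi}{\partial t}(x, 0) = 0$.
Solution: Using separation of variables $\psi = X(x)T(t)$:
Eigenfunctions: $\sin(nx)$, $n = 1, 2, 3, \ldots$
General solution: $\psi(x, t) = \sum [A_n \cos(n t/2) + B_n \sin(n t/2)] \sin(nx)$
From $\psi(x,0) = 2 \sin(x) - 2 \sin(2 x)$: $A_1=2, A_2=-2$. From $\psi_t(x,0) = 0$: all $B_n = 0$.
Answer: $\psi(x, t) = 2 \sin(x) \cos(t/2) - 2 \sin(2 x) \cos(t)$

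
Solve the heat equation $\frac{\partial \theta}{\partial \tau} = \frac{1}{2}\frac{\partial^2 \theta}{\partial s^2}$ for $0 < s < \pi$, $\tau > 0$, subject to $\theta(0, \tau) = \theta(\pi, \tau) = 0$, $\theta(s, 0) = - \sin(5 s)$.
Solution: Using separation of variables $\theta = X(s)G(\tau)$:
Eigenfunctions: $\sin(ns)$, $n = 1, 2, 3, \ldots$
General solution: $\theta(s, \tau) = \sum c_n \sin(ns) e^{-n^2 \tau/2}$
Matching $\theta(s,0) = - \sin(5 s)$ term by term: $c_5=-1$.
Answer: $\theta(s, \tau) = - e^{-25 \tau/2} \sin(5 s)$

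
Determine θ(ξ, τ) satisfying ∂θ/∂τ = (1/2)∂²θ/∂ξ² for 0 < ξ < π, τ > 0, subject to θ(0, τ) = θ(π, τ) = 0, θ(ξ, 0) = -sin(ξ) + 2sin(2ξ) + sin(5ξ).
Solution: Separating variables: θ = Σ c_n exp(-n²τ/2) sin(nξ). From θ(ξ,0) = -sin(ξ) + 2sin(2ξ) + sin(5ξ): c_1=-1, c_2=2, c_5=1.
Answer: θ(ξ, τ) = 2exp(-2τ)sin(2ξ) - exp(-τ/2)sin(ξ) + exp(-25τ/2)sin(5ξ)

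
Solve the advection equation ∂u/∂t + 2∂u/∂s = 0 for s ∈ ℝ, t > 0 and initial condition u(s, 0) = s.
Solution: By method of characteristics (waves move right with speed 2):
Along characteristics s - 2t = const, u is constant, so u(s,t) = f(s - 2t) with f = u(·, 0).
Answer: u(s, t) = s - 2t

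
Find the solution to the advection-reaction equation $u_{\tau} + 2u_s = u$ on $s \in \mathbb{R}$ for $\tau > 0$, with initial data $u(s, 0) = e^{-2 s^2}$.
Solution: Substitute $u = e^{\tau}w$.
Then $u_{\tau} = e^{\tau}(w_{\tau} + w)$, $u_s = e^{\tau}w_s$; substituting and dividing by $e^{\tau}$, the lower-order terms cancel: $w_{\tau} + 2w_s = 0$ (standard advection equation).
Data for $w$: $w(s,0) = u(s,0) = e^{-2 s^2}$.
By characteristics ($ds/d\tau = 2$), $w(s,\tau) = f(s - 2\tau)$ with $f = w( \cdot , 0)$.
So $w(s,\tau) = e^{-2 (s - 2 \tau)^2}$, and $u(s,\tau) = e^{\tau}w(s,\tau)$.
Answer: $u(s, \tau) = e^{\tau} e^{-2 (-2 \tau + s)^2}$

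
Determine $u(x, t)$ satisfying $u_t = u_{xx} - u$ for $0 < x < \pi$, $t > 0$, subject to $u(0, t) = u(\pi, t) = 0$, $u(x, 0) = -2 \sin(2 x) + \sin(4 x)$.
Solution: Substitute $u = e^{-t}w$, i.e. $w = e^{t}u$.
By the product rule, $u_t = e^{-t}(w_t - w)$, $u_{xx} = e^{-t}w_{xx}$.
Substituting into the PDE and dividing by $e^{-t}$: $w_t - w = w_{xx} - w$.
The lower-order terms cancel, leaving the standard heat equation $w_t = w_{xx}$.
Initial data for $w$: $w(x,0) = u(x,0) = -2 \sin(2 x) + \sin(4 x)$. The boundary conditions carry over: $w(0,t) = w(\pi,t) = 0$.
Solve for $w$:
  Using separation of variables $w = X(x)T(t)$:
  Eigenfunctions: $\sin(nx)$, $n = 1, 2, 3, \ldots$
  General solution: $w(x, t) = \sum c_n \sin(nx) e^{-n^2 t}$
  Matching $w(x,0) = -2 \sin(2 x) + \sin(4 x)$ term by term: $c_2=-2, c_4=1$.
Hence $w(x,t) = -2 e^{-4 t} \sin(2 x) + e^{-16 t} \sin(4 x)$.
Transform back: $u(x,t) = e^{-t}w(x,t)$.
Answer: $u(x, t) = -2 e^{-5 t} \sin(2 x) + e^{-17 t} \sin(4 x)$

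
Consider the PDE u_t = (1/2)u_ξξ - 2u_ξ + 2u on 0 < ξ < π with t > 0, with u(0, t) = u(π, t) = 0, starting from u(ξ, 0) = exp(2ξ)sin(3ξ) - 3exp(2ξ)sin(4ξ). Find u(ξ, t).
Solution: Substitute u = exp(2ξ)w, i.e. w = exp(-2ξ)u.
By the product rule, u_ξ = exp(2ξ)(w_ξ + 2w), u_ξξ = exp(2ξ)(w_ξξ + 4w_ξ + 4w), u_t = exp(2ξ)w_t.
Substituting into the PDE and dividing by exp(2ξ): w_t = (1/2)(w_ξξ + 4w_ξ + 4w) - 2(w_ξ + 2w) + 2w.
The lower-order terms cancel, leaving the standard heat equation w_t = (1/2)w_ξξ.
Initial data for w: w(ξ,0) = exp(-2ξ)u(ξ,0) = sin(3ξ) - 3sin(4ξ). The boundary conditions carry over: w(0,t) = w(π,t) = 0.
Solve for w:
  Using separation of variables w = X(ξ)T(t):
  Eigenfunctions: sin(nξ), n = 1, 2, 3, ...
  General solution: w(ξ, t) = Σ c_n sin(nξ) exp(-n² t/2)
  Matching w(ξ,0) = sin(3ξ) - 3sin(4ξ) term by term: c_3=1, c_4=-3.
Hence w(ξ,t) = -3exp(-8t)sin(4ξ) + exp(-9t/2)sin(3ξ).
Transform back: u(ξ,t) = exp(2ξ)w(ξ,t).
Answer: u(ξ, t) = -3exp(-8t)exp(2ξ)sin(4ξ) + exp(-9t/2)exp(2ξ)sin(3ξ)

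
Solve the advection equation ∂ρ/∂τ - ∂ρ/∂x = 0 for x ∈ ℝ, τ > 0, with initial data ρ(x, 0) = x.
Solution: By characteristics (dx/dτ = -1), ρ(x,τ) = f(x + τ) with f = ρ(·, 0).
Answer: ρ(x, τ) = x + τ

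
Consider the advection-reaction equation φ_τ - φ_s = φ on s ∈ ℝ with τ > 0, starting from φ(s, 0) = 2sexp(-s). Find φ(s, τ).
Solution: Substitute φ = exp(-s)u.
Then φ_s = exp(-s)(u_s - u), φ_τ = exp(-s)u_τ; substituting and dividing by exp(-s), the lower-order terms cancel: u_τ - u_s = 0 (standard advection equation).
Data for u: u(s,0) = exp(s)φ(s,0) = 2s.
By characteristics (ds/dτ = -1), u(s,τ) = f(s + τ) with f = u(·, 0).
So u(s,τ) = 2s + 2τ, and φ(s,τ) = exp(-s)u(s,τ).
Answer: φ(s, τ) = 2sexp(-s) + 2τexp(-s)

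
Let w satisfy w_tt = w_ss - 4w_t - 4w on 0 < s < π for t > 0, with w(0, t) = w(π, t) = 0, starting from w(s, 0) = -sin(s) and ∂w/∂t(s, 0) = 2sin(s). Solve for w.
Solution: Substitute w = exp(-2t)u.
Then w_t = exp(-2t)(u_t - 2u), w_tt = exp(-2t)(u_tt - 4u_t + 4u), w_ss = exp(-2t)u_ss; substituting and dividing by exp(-2t), the lower-order terms cancel: u_tt = u_ss (standard wave equation).
Data for u: u(s,0) = w(s,0) = -sin(s); u_t(s,0) = w_t(s,0) + 2w(s,0) = 0. The boundary conditions carry over: u(0,t) = u(π,t) = 0.
Separating variables: u = Σ [A_n cos(ω_n t) + B_n sin(ω_n t)] sin(ns), ω_n = n. From ICs: A_1=-1.
So u(s,t) = -sin(s)cos(t), and w(s,t) = exp(-2t)u(s,t).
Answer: w(s, t) = -exp(-2t)sin(s)cos(t)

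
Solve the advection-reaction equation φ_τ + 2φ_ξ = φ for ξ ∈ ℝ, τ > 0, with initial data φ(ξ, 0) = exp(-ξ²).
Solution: Substitute φ = exp(τ)u.
Then φ_τ = exp(τ)(u_τ + u), φ_ξ = exp(τ)u_ξ; substituting and dividing by exp(τ), the lower-order terms cancel: u_τ + 2u_ξ = 0 (standard advection equation).
Data for u: u(ξ,0) = φ(ξ,0) = exp(-ξ²).
By characteristics (dξ/dτ = 2), u(ξ,τ) = f(ξ - 2τ) with f = u(·, 0).
So u(ξ,τ) = exp(-(ξ - 2τ)²), and φ(ξ,τ) = exp(τ)u(ξ,τ).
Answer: φ(ξ, τ) = exp(τ)exp(-(ξ - 2τ)²)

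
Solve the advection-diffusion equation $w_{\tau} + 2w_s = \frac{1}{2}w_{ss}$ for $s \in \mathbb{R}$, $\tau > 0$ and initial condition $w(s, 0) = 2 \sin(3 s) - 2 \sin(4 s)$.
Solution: Change to a moving frame: let $\eta = s - 2\tau$, $\sigma = \tau$ and write $w(s,\tau) = u(\eta,\sigma)$.
By the chain rule $w_{\tau} = u_{\sigma} - 2u_{\eta}$, $w_s = u_{\eta}$, $w_{ss} = u_{\eta\eta}$.
Then $w_{\tau} + 2w_s = u_{\sigma}$: the advection term cancels and the PDE becomes the heat equation $u_{\sigma} = \frac{1}{2}u_{\eta\eta}$ on $\eta \in \mathbb{R}$.
Initial data: $u(\eta,0) = w(\eta,0) = 2 \sin(3 \eta) - 2 \sin(4 \eta)$.
On $\eta \in \mathbb{R}$ each mode satisfies $(\sin(n\eta))'' = -n^2 \sin(n\eta)$, so $e^{-n^2\sigma/2} \sin(n\eta)$ solves the heat equation; by superposition $u(\eta,\sigma) = \sum c_n e^{-n^2\sigma/2} \sin(n\eta)$.
Reading off the coefficients: $c_3=2, c_4=-2$, so $u(\eta,\sigma) = -2 e^{-8 \sigma} \sin(4 \eta) + 2 e^{-9 \sigma/2} \sin(3 \eta)$.
Substituting back $\eta = s - 2\tau$, $\sigma = \tau$: $w(s,\tau) = u(s - 2\tau, \tau)$.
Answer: $w(s, \tau) = 2 e^{-8 \tau} \sin(8 \tau - 4 s) - 2 e^{-9 \tau/2} \sin(6 \tau - 3 s)$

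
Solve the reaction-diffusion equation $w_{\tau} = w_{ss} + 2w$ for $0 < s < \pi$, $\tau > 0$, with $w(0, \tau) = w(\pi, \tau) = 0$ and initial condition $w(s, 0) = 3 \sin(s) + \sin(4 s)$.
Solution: Substitute $w = e^{2\tau}u$, i.e. $u = e^{-2\tau}w$.
By the product rule, $w_{\tau} = e^{2\tau}(u_{\tau} + 2u)$, $w_{ss} = e^{2\tau}u_{ss}$.
Substituting into the PDE and dividing by $e^{2\tau}$: $u_{\tau} + 2u = u_{ss} + 2u$.
The lower-order terms cancel, leaving the standard heat equation $u_{\tau} = u_{ss}$.
Initial data for $u$: $u(s,0) = w(s,0) = 3 \sin(s) + \sin(4 s)$. The boundary conditions carry over: $u(0,\tau) = u(\pi,\tau) = 0$.
Solve for $u$:
  Using separation of variables $u = X(s)T(\tau)$:
  Eigenfunctions: $\sin(ns)$, $n = 1, 2, 3, \ldots$
  General solution: $u(s, \tau) = \sum c_n \sin(ns) e^{-n^2 \tau}$
  Matching $u(s,0) = 3 \sin(s) + \sin(4 s)$ term by term: $c_1=3, c_4=1$.
Hence $u(s,\tau) = 3 e^{-\tau} \sin(s) + e^{-16 \tau} \sin(4 s)$.
Transform back: $w(s,\tau) = e^{2\tau}u(s,\tau)$.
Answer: $w(s, \tau) = 3 e^{\tau} \sin(s) + e^{-14 \tau} \sin(4 s)$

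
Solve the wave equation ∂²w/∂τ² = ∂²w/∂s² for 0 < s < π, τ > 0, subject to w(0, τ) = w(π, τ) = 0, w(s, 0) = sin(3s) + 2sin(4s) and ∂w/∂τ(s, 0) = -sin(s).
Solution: Separating variables: w = Σ [A_n cos(ω_n τ) + B_n sin(ω_n τ)] sin(ns), ω_n = n. From ICs (B_n = velocity coefficient / ω_n): A_3=1, A_4=2, B_1=-1.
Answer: w(s, τ) = -sin(s)sin(τ) + sin(3s)cos(3τ) + 2sin(4s)cos(4τ)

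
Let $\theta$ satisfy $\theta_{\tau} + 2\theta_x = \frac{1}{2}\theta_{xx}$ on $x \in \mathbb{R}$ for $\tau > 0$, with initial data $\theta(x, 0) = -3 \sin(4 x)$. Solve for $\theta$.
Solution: Moving frame: $\eta = x - 2\tau$, $\sigma = \tau$, $\theta = u(\eta,\sigma)$, so $\theta_{\tau} = u_{\sigma} - 2u_{\eta}$ and $\theta_{xx} = u_{\eta\eta}$.
Hence $\theta_{\tau} + 2\theta_x = u_{\sigma}$ and the PDE becomes the heat equation $u_{\sigma} = \frac{1}{2}u_{\eta\eta}$ on $\eta \in \mathbb{R}$.
Initial data: $u(\eta,0) = \theta(\eta,0) = -3 \sin(4 \eta)$. Each mode $\sin(n\eta)$ decays as $e^{-n^2\sigma/2}$ on $\mathbb{R}$, so $u(\eta,\sigma) = \sum c_n e^{-n^2\sigma/2} \sin(n\eta)$ with $c_4=-3$: $u(\eta,\sigma) = -3 e^{-8 \sigma} \sin(4 \eta)$.
Substituting back: $\theta(x,\tau) = u(x - 2\tau, \tau)$.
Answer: $\theta(x, \tau) = 3 e^{-8 \tau} \sin(8 \tau - 4 x)$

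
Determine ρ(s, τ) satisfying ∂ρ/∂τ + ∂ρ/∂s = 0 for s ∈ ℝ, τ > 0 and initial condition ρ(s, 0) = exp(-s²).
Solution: By method of characteristics (waves move right with speed 1):
Along characteristics s - τ = const, ρ is constant, so ρ(s,τ) = f(s - τ) with f = ρ(·, 0).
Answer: ρ(s, τ) = exp(-(s - τ)²)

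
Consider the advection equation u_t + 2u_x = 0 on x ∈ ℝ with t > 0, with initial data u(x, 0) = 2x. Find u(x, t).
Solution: By method of characteristics (waves move right with speed 2):
Along characteristics x - 2t = const, u is constant, so u(x,t) = f(x - 2t) with f = u(·, 0).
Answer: u(x, t) = -4t + 2x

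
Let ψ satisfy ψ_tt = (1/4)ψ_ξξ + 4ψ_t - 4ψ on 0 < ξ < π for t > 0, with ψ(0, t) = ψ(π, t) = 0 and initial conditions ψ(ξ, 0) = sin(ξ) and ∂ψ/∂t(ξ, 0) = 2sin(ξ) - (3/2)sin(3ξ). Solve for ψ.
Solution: Substitute ψ = exp(2t)u, i.e. u = exp(-2t)ψ.
By the product rule, ψ_t = exp(2t)(u_t + 2u), ψ_tt = exp(2t)(u_tt + 4u_t + 4u), ψ_ξξ = exp(2t)u_ξξ.
Substituting into the PDE and dividing by exp(2t): u_tt + 4u_t + 4u = (1/4)u_ξξ + 4(u_t + 2u) - 4u.
The lower-order terms cancel, leaving the standard wave equation u_tt = (1/4)u_ξξ.
Initial data for u: u(ξ,0) = ψ(ξ,0) = sin(ξ); u_t(ξ,0) = ψ_t(ξ,0) - 2ψ(ξ,0) = -(3/2)sin(3ξ). The boundary conditions carry over: u(0,t) = u(π,t) = 0.
Solve for u:
  Using separation of variables u = X(ξ)T(t):
  Eigenfunctions: sin(nξ), n = 1, 2, 3, ...
  General solution: u(ξ, t) = Σ [A_n cos(n t/2) + B_n sin(n t/2)] sin(nξ)
  From u(ξ,0) = sin(ξ): A_1=1. From u_t(ξ,0) = -(3/2)sin(3ξ), using u_t(ξ,0) = Σ ω_n B_n sin(nξ) with ω_n = n/2: B_3 = (-3/2)/(3/2) = -1.
Hence u(ξ,t) = -sin(3t/2)sin(3ξ) + sin(ξ)cos(t/2).
Transform back: ψ(ξ,t) = exp(2t)u(ξ,t).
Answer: ψ(ξ, t) = -exp(2t)sin(3t/2)sin(3ξ) + exp(2t)sin(ξ)cos(t/2)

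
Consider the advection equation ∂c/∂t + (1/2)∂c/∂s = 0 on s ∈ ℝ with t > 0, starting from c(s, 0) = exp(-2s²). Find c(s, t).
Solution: By method of characteristics (waves move right with speed 1/2):
Along characteristics s - (1/2)t = const, c is constant, so c(s,t) = f(s - (1/2)t) with f = c(·, 0).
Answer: c(s, t) = exp(-2(s - t/2)²)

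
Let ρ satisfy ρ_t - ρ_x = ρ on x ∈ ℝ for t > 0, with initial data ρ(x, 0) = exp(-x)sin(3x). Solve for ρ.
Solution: Substitute ρ = exp(-x)u, i.e. u = exp(x)ρ.
By the product rule, ρ_x = exp(-x)(u_x - u), ρ_t = exp(-x)u_t.
Substituting into the PDE and dividing by exp(-x): u_t - (u_x - u) = u.
The lower-order terms cancel, leaving the standard advection equation u_t - u_x = 0.
Initial data for u: u(x,0) = exp(x)ρ(x,0) = sin(3x).
Solve for u:
  By method of characteristics (waves move left with speed 1):
  Along characteristics x + t = const, u is constant, so u(x,t) = f(x + t) with f = u(·, 0).
Hence u(x,t) = sin(3t + 3x).
Transform back: ρ(x,t) = exp(-x)u(x,t).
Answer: ρ(x, t) = exp(-x)sin(3t + 3x)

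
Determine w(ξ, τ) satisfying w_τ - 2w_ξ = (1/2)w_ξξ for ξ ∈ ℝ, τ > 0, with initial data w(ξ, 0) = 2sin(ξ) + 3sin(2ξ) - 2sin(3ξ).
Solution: Moving frame: η = ξ + 2τ, σ = τ, w = u(η,σ), so w_τ = u_σ + 2u_η and w_ξξ = u_ηη.
Hence w_τ - 2w_ξ = u_σ and the PDE becomes the heat equation u_σ = (1/2)u_ηη on η ∈ ℝ.
Initial data: u(η,0) = w(η,0) = 2sin(η) + 3sin(2η) - 2sin(3η). Each mode sin(nη) decays as exp(-n²σ/2) on ℝ, so u(η,σ) = Σ c_n exp(-n²σ/2) sin(nη) with c_1=2, c_2=3, c_3=-2: u(η,σ) = 3exp(-2σ)sin(2η) + 2exp(-σ/2)sin(η) - 2exp(-9σ/2)sin(3η).
Substituting back: w(ξ,τ) = u(ξ + 2τ, τ).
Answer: w(ξ, τ) = 3exp(-2τ)sin(2ξ + 4τ) + 2exp(-τ/2)sin(ξ + 2τ) - 2exp(-9τ/2)sin(3ξ + 6τ)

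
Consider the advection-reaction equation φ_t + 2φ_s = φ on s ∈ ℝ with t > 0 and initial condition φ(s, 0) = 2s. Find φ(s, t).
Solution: Substitute φ = exp(t)u, i.e. u = exp(-t)φ.
By the product rule, φ_t = exp(t)(u_t + u), φ_s = exp(t)u_s.
Substituting into the PDE and dividing by exp(t): u_t + u + 2u_s = u.
The lower-order terms cancel, leaving the standard advection equation u_t + 2u_s = 0.
Initial data for u: u(s,0) = φ(s,0) = 2s.
Solve for u:
  By method of characteristics (waves move right with speed 2):
  Along characteristics s - 2t = const, u is constant, so u(s,t) = f(s - 2t) with f = u(·, 0).
Hence u(s,t) = 2s - 4t.
Transform back: φ(s,t) = exp(t)u(s,t).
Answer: φ(s, t) = 2sexp(t) - 4texp(t)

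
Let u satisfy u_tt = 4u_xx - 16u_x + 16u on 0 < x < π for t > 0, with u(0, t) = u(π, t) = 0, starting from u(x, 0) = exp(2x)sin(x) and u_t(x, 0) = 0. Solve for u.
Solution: Substitute u = exp(2x)w.
Then u_x = exp(2x)(w_x + 2w), u_xx = exp(2x)(w_xx + 4w_x + 4w), u_tt = exp(2x)w_tt; substituting and dividing by exp(2x), the lower-order terms cancel: w_tt = 4w_xx (standard wave equation).
Data for w: w(x,0) = exp(-2x)u(x,0) = sin(x); w_t(x,0) = exp(-2x)u_t(x,0) = 0. The boundary conditions carry over: w(0,t) = w(π,t) = 0.
Separating variables: w = Σ [A_n cos(ω_n t) + B_n sin(ω_n t)] sin(nx), ω_n = 2n. From ICs: A_1=1.
So w(x,t) = sin(x)cos(2t), and u(x,t) = exp(2x)w(x,t).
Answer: u(x, t) = exp(2x)sin(x)cos(2t)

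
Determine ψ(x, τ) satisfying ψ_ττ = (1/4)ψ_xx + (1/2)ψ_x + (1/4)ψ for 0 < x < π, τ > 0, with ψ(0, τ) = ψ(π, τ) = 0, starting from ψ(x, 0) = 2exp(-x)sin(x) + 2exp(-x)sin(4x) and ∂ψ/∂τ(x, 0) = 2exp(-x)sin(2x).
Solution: Substitute ψ = exp(-x)u, i.e. u = exp(x)ψ.
By the product rule, ψ_x = exp(-x)(u_x - u), ψ_xx = exp(-x)(u_xx - 2u_x + u), ψ_ττ = exp(-x)u_ττ.
Substituting into the PDE and dividing by exp(-x): u_ττ = (1/4)(u_xx - 2u_x + u) + (1/2)(u_x - u) + (1/4)u.
The lower-order terms cancel, leaving the standard wave equation u_ττ = (1/4)u_xx.
Initial data for u: u(x,0) = exp(x)ψ(x,0) = 2sin(x) + 2sin(4x); u_τ(x,0) = exp(x)ψ_τ(x,0) = 2sin(2x). The boundary conditions carry over: u(0,τ) = u(π,τ) = 0.
Solve for u:
  Using separation of variables u = X(x)T(τ):
  Eigenfunctions: sin(nx), n = 1, 2, 3, ...
  General solution: u(x, τ) = Σ [A_n cos(n τ/2) + B_n sin(n τ/2)] sin(nx)
  From u(x,0) = 2sin(x) + 2sin(4x): A_1=2, A_4=2. From u_τ(x,0) = 2sin(2x), using u_τ(x,0) = Σ ω_n B_n sin(nx) with ω_n = n/2: B_2 = 2/1 = 2.
Hence u(x,τ) = 2sin(x)cos(τ/2) + 2sin(2x)sin(τ) + 2sin(4x)cos(2τ).
Transform back: ψ(x,τ) = exp(-x)u(x,τ).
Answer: ψ(x, τ) = 2exp(-x)sin(x)cos(τ/2) + 2exp(-x)sin(2x)sin(τ) + 2exp(-x)sin(4x)cos(2τ)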